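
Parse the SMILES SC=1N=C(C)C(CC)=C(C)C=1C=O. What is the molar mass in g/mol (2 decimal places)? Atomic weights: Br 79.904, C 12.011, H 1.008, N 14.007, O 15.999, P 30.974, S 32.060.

First, the molecular formula is C10H13NOS (counting implicit H from valence).
  C: 10 × 12.011 = 120.110
  H: 13 × 1.008 = 13.104
  N: 1 × 14.007 = 14.007
  O: 1 × 15.999 = 15.999
  S: 1 × 32.060 = 32.060
Sum: 10×12.011 + 13×1.008 + 1×14.007 + 1×15.999 + 1×32.060 = 195.280 → 195.28 g/mol.

195.28 g/mol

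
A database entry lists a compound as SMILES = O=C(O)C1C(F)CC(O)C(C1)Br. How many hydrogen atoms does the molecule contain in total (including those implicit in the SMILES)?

10

Walk through each heavy atom and fill implicit hydrogens from standard valence (C 4, N 3, O 2, S 2, halogen 1):
  atom 1: O, bond orders sum to 2 (valence 2) → 0 H
  atom 2: C, bond orders sum to 4 (valence 4) → 0 H
  atom 3: O, bond orders sum to 1 (valence 2) → 1 H
  atom 4: C, bond orders sum to 3 (valence 4) → 1 H
  atom 5: C, bond orders sum to 3 (valence 4) → 1 H
  atom 6: F (halogen, monovalent) → 0 H
  atom 7: C, bond orders sum to 2 (valence 4) → 2 H
  atom 8: C, bond orders sum to 3 (valence 4) → 1 H
  atom 9: O, bond orders sum to 1 (valence 2) → 1 H
  atom 10: C, bond orders sum to 3 (valence 4) → 1 H
  atom 11: C, bond orders sum to 2 (valence 4) → 2 H
  atom 12: Br (halogen, monovalent) → 0 H
Total hydrogens: 10.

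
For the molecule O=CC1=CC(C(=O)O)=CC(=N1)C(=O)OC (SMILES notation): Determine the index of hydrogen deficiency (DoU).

7

Degree of unsaturation = (number of rings) + (number of π bonds).
Ring closures in the SMILES: 1.
π bonds: 6 double bonds (each 1 DoU) → 6 DoU from unsaturation.
Total DoU = 1 + 6 = 7.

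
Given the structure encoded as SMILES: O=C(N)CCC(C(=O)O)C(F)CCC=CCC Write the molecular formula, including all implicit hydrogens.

Walk through each heavy atom and fill implicit hydrogens from standard valence (C 4, N 3, O 2, S 2, halogen 1):
  atom 1: O, bond orders sum to 2 (valence 2) → 0 H
  atom 2: C, bond orders sum to 4 (valence 4) → 0 H
  atom 3: N, bond orders sum to 1 (valence 3) → 2 H
  atom 4: C, bond orders sum to 2 (valence 4) → 2 H
  atom 5: C, bond orders sum to 2 (valence 4) → 2 H
  atom 6: C, bond orders sum to 3 (valence 4) → 1 H
  atom 7: C, bond orders sum to 4 (valence 4) → 0 H
  atom 8: O, bond orders sum to 2 (valence 2) → 0 H
  atom 9: O, bond orders sum to 1 (valence 2) → 1 H
  atom 10: C, bond orders sum to 3 (valence 4) → 1 H
  atom 11: F (halogen, monovalent) → 0 H
  atom 12: C, bond orders sum to 2 (valence 4) → 2 H
  atom 13: C, bond orders sum to 2 (valence 4) → 2 H
  atom 14: C, bond orders sum to 3 (valence 4) → 1 H
  atom 15: C, bond orders sum to 3 (valence 4) → 1 H
  atom 16: C, bond orders sum to 2 (valence 4) → 2 H
  atom 17: C, bond orders sum to 1 (valence 4) → 3 H
Totals → C:12, H:20, F:1, N:1, O:3.

C12H20FNO3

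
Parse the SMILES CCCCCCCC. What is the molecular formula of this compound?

C8H18

Walk through each heavy atom and fill implicit hydrogens from standard valence (C 4, N 3, O 2, S 2, halogen 1):
  atom 1: C, bond orders sum to 1 (valence 4) → 3 H
  atom 2: C, bond orders sum to 2 (valence 4) → 2 H
  atom 3: C, bond orders sum to 2 (valence 4) → 2 H
  atom 4: C, bond orders sum to 2 (valence 4) → 2 H
  atom 5: C, bond orders sum to 2 (valence 4) → 2 H
  atom 6: C, bond orders sum to 2 (valence 4) → 2 H
  atom 7: C, bond orders sum to 2 (valence 4) → 2 H
  atom 8: C, bond orders sum to 1 (valence 4) → 3 H
Totals → C:8, H:18.
In Hill order: C8H18.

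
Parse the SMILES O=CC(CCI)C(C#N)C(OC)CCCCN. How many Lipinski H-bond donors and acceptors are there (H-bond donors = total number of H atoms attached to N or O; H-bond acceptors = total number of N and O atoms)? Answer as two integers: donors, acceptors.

Donors: find every N or O and count the H atoms it carries.
  atom 1 (O): bond orders sum to 2 → 0 H
  atom 9 (N): bond orders sum to 3 → 0 H
  atom 11 (O): bond orders sum to 2 → 0 H
  atom 17 (N): bond orders sum to 1 → 2 H
Lipinski HBD = 2.
Acceptors: N atoms = 2, O atoms = 2 → HBA = 4.

2, 4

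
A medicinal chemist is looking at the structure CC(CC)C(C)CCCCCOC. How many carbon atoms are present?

Count every carbon token in the SMILES (each C, including those in ring-closure positions and inside branches).
Carbon count: 12.

12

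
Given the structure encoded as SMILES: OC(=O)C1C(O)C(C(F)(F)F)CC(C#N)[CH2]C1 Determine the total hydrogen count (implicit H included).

12

Walk through each heavy atom and fill implicit hydrogens from standard valence (C 4, N 3, O 2, S 2, halogen 1):
  atom 1: O, bond orders sum to 1 (valence 2) → 1 H
  atom 2: C, bond orders sum to 4 (valence 4) → 0 H
  atom 3: O, bond orders sum to 2 (valence 2) → 0 H
  atom 4: C, bond orders sum to 3 (valence 4) → 1 H
  atom 5: C, bond orders sum to 3 (valence 4) → 1 H
  atom 6: O, bond orders sum to 1 (valence 2) → 1 H
  atom 7: C, bond orders sum to 3 (valence 4) → 1 H
  atom 8: C, bond orders sum to 4 (valence 4) → 0 H
  atom 9: F (halogen, monovalent) → 0 H
  atom 10: F (halogen, monovalent) → 0 H
  atom 11: F (halogen, monovalent) → 0 H
  atom 12: C, bond orders sum to 2 (valence 4) → 2 H
  atom 13: C, bond orders sum to 3 (valence 4) → 1 H
  atom 14: C, bond orders sum to 4 (valence 4) → 0 H
  atom 15: N, bond orders sum to 3 (valence 3) → 0 H
  atom 16: C with explicit H count 2
  atom 17: C, bond orders sum to 2 (valence 4) → 2 H
Total hydrogens: 12.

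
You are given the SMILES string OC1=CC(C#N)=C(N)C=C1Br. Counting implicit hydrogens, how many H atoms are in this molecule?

Walk through each heavy atom and fill implicit hydrogens from standard valence (C 4, N 3, O 2, S 2, halogen 1):
  atom 1: O, bond orders sum to 1 (valence 2) → 1 H
  atom 2: C, bond orders sum to 4 (valence 4) → 0 H
  atom 3: C, bond orders sum to 3 (valence 4) → 1 H
  atom 4: C, bond orders sum to 4 (valence 4) → 0 H
  atom 5: C, bond orders sum to 4 (valence 4) → 0 H
  atom 6: N, bond orders sum to 3 (valence 3) → 0 H
  atom 7: C, bond orders sum to 4 (valence 4) → 0 H
  atom 8: N, bond orders sum to 1 (valence 3) → 2 H
  atom 9: C, bond orders sum to 3 (valence 4) → 1 H
  atom 10: C, bond orders sum to 4 (valence 4) → 0 H
  atom 11: Br (halogen, monovalent) → 0 H
Total hydrogens: 5.

5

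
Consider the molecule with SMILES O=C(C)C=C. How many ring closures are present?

0

In SMILES, each pair of matching ring-closure digits denotes one ring-closing bond; the number of such bonds equals the number of independent rings.
Ring-closure bonds here: 0.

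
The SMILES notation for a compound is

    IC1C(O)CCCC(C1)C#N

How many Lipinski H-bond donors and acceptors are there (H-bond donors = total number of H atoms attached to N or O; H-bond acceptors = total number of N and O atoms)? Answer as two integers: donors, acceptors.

Donors: find every N or O and count the H atoms it carries.
  atom 4 (O): bond orders sum to 1 → 1 H
  atom 11 (N): bond orders sum to 3 → 0 H
Lipinski HBD = 1.
Acceptors: N atoms = 1, O atoms = 1 → HBA = 2.

1, 2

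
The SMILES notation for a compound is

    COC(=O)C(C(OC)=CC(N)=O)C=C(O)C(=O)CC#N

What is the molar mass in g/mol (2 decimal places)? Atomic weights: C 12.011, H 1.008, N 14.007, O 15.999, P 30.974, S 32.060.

282.25 g/mol

First, the molecular formula is C12H14N2O6 (counting implicit H from valence).
  C: 12 × 12.011 = 144.132
  H: 14 × 1.008 = 14.112
  N: 2 × 14.007 = 28.014
  O: 6 × 15.999 = 95.994
Sum: 12×12.011 + 14×1.008 + 2×14.007 + 6×15.999 = 282.252 → 282.25 g/mol.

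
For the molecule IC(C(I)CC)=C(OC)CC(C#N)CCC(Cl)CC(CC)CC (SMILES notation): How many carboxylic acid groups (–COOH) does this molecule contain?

Scan the SMILES for the carboxylic acid motif — none present.
Groups that are present: 1 alkene, 1 ether, 1 nitrile.

0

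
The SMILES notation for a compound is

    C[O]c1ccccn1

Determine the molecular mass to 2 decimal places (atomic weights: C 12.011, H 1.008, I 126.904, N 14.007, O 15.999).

First, the molecular formula is C6H7NO (counting implicit H from valence).
  C: 6 × 12.011 = 72.066
  H: 7 × 1.008 = 7.056
  N: 1 × 14.007 = 14.007
  O: 1 × 15.999 = 15.999
Sum: 6×12.011 + 7×1.008 + 1×14.007 + 1×15.999 = 109.128 → 109.13 g/mol.

109.13 g/mol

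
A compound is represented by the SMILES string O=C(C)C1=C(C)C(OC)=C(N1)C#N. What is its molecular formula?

Walk through each heavy atom and fill implicit hydrogens from standard valence (C 4, N 3, O 2, S 2, halogen 1):
  atom 1: O, bond orders sum to 2 (valence 2) → 0 H
  atom 2: C, bond orders sum to 4 (valence 4) → 0 H
  atom 3: C, bond orders sum to 1 (valence 4) → 3 H
  atom 4: C, bond orders sum to 4 (valence 4) → 0 H
  atom 5: C, bond orders sum to 4 (valence 4) → 0 H
  atom 6: C, bond orders sum to 1 (valence 4) → 3 H
  atom 7: C, bond orders sum to 4 (valence 4) → 0 H
  atom 8: O, bond orders sum to 2 (valence 2) → 0 H
  atom 9: C, bond orders sum to 1 (valence 4) → 3 H
  atom 10: C, bond orders sum to 4 (valence 4) → 0 H
  atom 11: N, bond orders sum to 2 (valence 3) → 1 H
  atom 12: C, bond orders sum to 4 (valence 4) → 0 H
  atom 13: N, bond orders sum to 3 (valence 3) → 0 H
Totals → C:9, H:10, N:2, O:2.
In Hill order: C9H10N2O2.

C9H10N2O2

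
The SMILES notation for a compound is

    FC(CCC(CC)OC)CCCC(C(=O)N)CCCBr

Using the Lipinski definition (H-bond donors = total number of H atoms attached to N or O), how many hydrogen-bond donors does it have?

2

Donors: find every N or O and count the H atoms it carries.
  atom 8 (O): bond orders sum to 2 → 0 H
  atom 15 (O): bond orders sum to 2 → 0 H
  atom 16 (N): bond orders sum to 1 → 2 H
Lipinski HBD = 2.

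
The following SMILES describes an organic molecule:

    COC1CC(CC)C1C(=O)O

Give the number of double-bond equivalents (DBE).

2

Molecular formula: C8H14O3.
DoU = (2C + 2 + N − H − X) / 2, where X is the halogen count and O/S are ignored.
    = (2·8 + 2 + 0 − 14 − 0) / 2 = 4 / 2 = 2.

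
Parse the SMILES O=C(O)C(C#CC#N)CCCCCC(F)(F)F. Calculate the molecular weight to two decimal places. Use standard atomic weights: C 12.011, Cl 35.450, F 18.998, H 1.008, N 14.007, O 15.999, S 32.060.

247.22 g/mol

First, the molecular formula is C11H12F3NO2 (counting implicit H from valence).
  C: 11 × 12.011 = 132.121
  F: 3 × 18.998 = 56.994
  H: 12 × 1.008 = 12.096
  N: 1 × 14.007 = 14.007
  O: 2 × 15.999 = 31.998
Sum: 11×12.011 + 3×18.998 + 12×1.008 + 1×14.007 + 2×15.999 = 247.216 → 247.22 g/mol.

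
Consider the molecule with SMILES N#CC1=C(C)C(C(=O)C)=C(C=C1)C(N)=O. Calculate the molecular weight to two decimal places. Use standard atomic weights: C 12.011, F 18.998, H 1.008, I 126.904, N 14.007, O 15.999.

First, the molecular formula is C11H10N2O2 (counting implicit H from valence).
  C: 11 × 12.011 = 132.121
  H: 10 × 1.008 = 10.080
  N: 2 × 14.007 = 28.014
  O: 2 × 15.999 = 31.998
Sum: 11×12.011 + 10×1.008 + 2×14.007 + 2×15.999 = 202.213 → 202.21 g/mol.

202.21 g/mol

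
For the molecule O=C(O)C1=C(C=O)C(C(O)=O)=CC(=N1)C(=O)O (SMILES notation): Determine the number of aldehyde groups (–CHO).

The aldehyde motif appears at heavy-atom position 6 in the SMILES.
Other groups present: 3 carboxylic acid.
Aldehyde count: 1.

1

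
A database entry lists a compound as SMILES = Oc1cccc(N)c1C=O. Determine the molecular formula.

C7H7NO2

Walk through each heavy atom and fill implicit hydrogens from standard valence (C 4, N 3, O 2, S 2, halogen 1); for lowercase aromatic atoms, an aromatic c carries 1 H when it has two neighbours and 0 H with three, and aromatic n carries 0 H:
  atom 1: O, bond orders sum to 1 (valence 2) → 1 H
  atom 2: aromatic c, 3 neighbours → 0 H
  atom 3: aromatic c, 2 neighbours → 1 H
  atom 4: aromatic c, 2 neighbours → 1 H
  atom 5: aromatic c, 2 neighbours → 1 H
  atom 6: aromatic c, 3 neighbours → 0 H
  atom 7: N, bond orders sum to 1 (valence 3) → 2 H
  atom 8: aromatic c, 3 neighbours → 0 H
  atom 9: C, bond orders sum to 3 (valence 4) → 1 H
  atom 10: O, bond orders sum to 2 (valence 2) → 0 H
Totals → C:7, H:7, N:1, O:2.
In Hill order: C7H7NO2.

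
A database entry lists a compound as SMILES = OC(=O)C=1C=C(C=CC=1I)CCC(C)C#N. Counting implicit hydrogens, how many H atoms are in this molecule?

Walk through each heavy atom and fill implicit hydrogens from standard valence (C 4, N 3, O 2, S 2, halogen 1):
  atom 1: O, bond orders sum to 1 (valence 2) → 1 H
  atom 2: C, bond orders sum to 4 (valence 4) → 0 H
  atom 3: O, bond orders sum to 2 (valence 2) → 0 H
  atom 4: C, bond orders sum to 4 (valence 4) → 0 H
  atom 5: C, bond orders sum to 3 (valence 4) → 1 H
  atom 6: C, bond orders sum to 4 (valence 4) → 0 H
  atom 7: C, bond orders sum to 3 (valence 4) → 1 H
  atom 8: C, bond orders sum to 3 (valence 4) → 1 H
  atom 9: C, bond orders sum to 4 (valence 4) → 0 H
  atom 10: I (halogen, monovalent) → 0 H
  atom 11: C, bond orders sum to 2 (valence 4) → 2 H
  atom 12: C, bond orders sum to 2 (valence 4) → 2 H
  atom 13: C, bond orders sum to 3 (valence 4) → 1 H
  atom 14: C, bond orders sum to 1 (valence 4) → 3 H
  atom 15: C, bond orders sum to 4 (valence 4) → 0 H
  atom 16: N, bond orders sum to 3 (valence 3) → 0 H
Total hydrogens: 12.

12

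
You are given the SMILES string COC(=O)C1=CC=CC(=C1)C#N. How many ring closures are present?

1

In SMILES, each pair of matching ring-closure digits denotes one ring-closing bond; the number of such bonds equals the number of independent rings.
Ring-closure bonds here: 1.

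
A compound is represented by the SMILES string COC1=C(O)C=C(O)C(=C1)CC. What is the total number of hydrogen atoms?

12

Walk through each heavy atom and fill implicit hydrogens from standard valence (C 4, N 3, O 2, S 2, halogen 1):
  atom 1: C, bond orders sum to 1 (valence 4) → 3 H
  atom 2: O, bond orders sum to 2 (valence 2) → 0 H
  atom 3: C, bond orders sum to 4 (valence 4) → 0 H
  atom 4: C, bond orders sum to 4 (valence 4) → 0 H
  atom 5: O, bond orders sum to 1 (valence 2) → 1 H
  atom 6: C, bond orders sum to 3 (valence 4) → 1 H
  atom 7: C, bond orders sum to 4 (valence 4) → 0 H
  atom 8: O, bond orders sum to 1 (valence 2) → 1 H
  atom 9: C, bond orders sum to 4 (valence 4) → 0 H
  atom 10: C, bond orders sum to 3 (valence 4) → 1 H
  atom 11: C, bond orders sum to 2 (valence 4) → 2 H
  atom 12: C, bond orders sum to 1 (valence 4) → 3 H
Total hydrogens: 12.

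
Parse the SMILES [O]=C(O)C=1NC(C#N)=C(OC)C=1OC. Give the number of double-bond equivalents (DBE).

Molecular formula: C8H8N2O4.
DoU = (2C + 2 + N − H − X) / 2, where X is the halogen count and O/S are ignored.
    = (2·8 + 2 + 2 − 8 − 0) / 2 = 12 / 2 = 6.

6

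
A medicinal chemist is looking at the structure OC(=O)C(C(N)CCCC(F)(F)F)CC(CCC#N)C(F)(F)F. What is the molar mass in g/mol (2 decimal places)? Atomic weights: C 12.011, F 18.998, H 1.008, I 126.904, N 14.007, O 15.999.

First, the molecular formula is C13H18F6N2O2 (counting implicit H from valence).
  C: 13 × 12.011 = 156.143
  F: 6 × 18.998 = 113.988
  H: 18 × 1.008 = 18.144
  N: 2 × 14.007 = 28.014
  O: 2 × 15.999 = 31.998
Sum: 13×12.011 + 6×18.998 + 18×1.008 + 2×14.007 + 2×15.999 = 348.287 → 348.29 g/mol.

348.29 g/mol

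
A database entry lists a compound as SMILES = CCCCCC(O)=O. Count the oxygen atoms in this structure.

2

Scan the SMILES for O atoms (remember two-letter symbols like Cl and Br are single atoms).
Oxygen count: 2.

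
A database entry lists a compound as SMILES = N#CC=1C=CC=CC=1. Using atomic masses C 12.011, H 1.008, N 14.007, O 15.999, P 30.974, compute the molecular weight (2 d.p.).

103.12 g/mol

First, the molecular formula is C7H5N (counting implicit H from valence).
  C: 7 × 12.011 = 84.077
  H: 5 × 1.008 = 5.040
  N: 1 × 14.007 = 14.007
Sum: 7×12.011 + 5×1.008 + 1×14.007 = 103.124 → 103.12 g/mol.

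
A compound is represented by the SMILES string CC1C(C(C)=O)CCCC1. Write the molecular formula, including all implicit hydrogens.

Walk through each heavy atom and fill implicit hydrogens from standard valence (C 4, N 3, O 2, S 2, halogen 1):
  atom 1: C, bond orders sum to 1 (valence 4) → 3 H
  atom 2: C, bond orders sum to 3 (valence 4) → 1 H
  atom 3: C, bond orders sum to 3 (valence 4) → 1 H
  atom 4: C, bond orders sum to 4 (valence 4) → 0 H
  atom 5: C, bond orders sum to 1 (valence 4) → 3 H
  atom 6: O, bond orders sum to 2 (valence 2) → 0 H
  atom 7: C, bond orders sum to 2 (valence 4) → 2 H
  atom 8: C, bond orders sum to 2 (valence 4) → 2 H
  atom 9: C, bond orders sum to 2 (valence 4) → 2 H
  atom 10: C, bond orders sum to 2 (valence 4) → 2 H
Totals → C:9, H:16, O:1.

C9H16O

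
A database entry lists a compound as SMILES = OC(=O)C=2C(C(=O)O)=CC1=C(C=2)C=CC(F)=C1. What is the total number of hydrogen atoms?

Walk through each heavy atom and fill implicit hydrogens from standard valence (C 4, N 3, O 2, S 2, halogen 1):
  atom 1: O, bond orders sum to 1 (valence 2) → 1 H
  atom 2: C, bond orders sum to 4 (valence 4) → 0 H
  atom 3: O, bond orders sum to 2 (valence 2) → 0 H
  atom 4: C, bond orders sum to 4 (valence 4) → 0 H
  atom 5: C, bond orders sum to 4 (valence 4) → 0 H
  atom 6: C, bond orders sum to 4 (valence 4) → 0 H
  atom 7: O, bond orders sum to 2 (valence 2) → 0 H
  atom 8: O, bond orders sum to 1 (valence 2) → 1 H
  atom 9: C, bond orders sum to 3 (valence 4) → 1 H
  atom 10: C, bond orders sum to 4 (valence 4) → 0 H
  atom 11: C, bond orders sum to 4 (valence 4) → 0 H
  atom 12: C, bond orders sum to 3 (valence 4) → 1 H
  atom 13: C, bond orders sum to 3 (valence 4) → 1 H
  atom 14: C, bond orders sum to 3 (valence 4) → 1 H
  atom 15: C, bond orders sum to 4 (valence 4) → 0 H
  atom 16: F (halogen, monovalent) → 0 H
  atom 17: C, bond orders sum to 3 (valence 4) → 1 H
Total hydrogens: 7.

7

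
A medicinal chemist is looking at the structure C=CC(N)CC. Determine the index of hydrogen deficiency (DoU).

Degree of unsaturation = (number of rings) + (number of π bonds).
Ring closures in the SMILES: 0.
π bonds: 1 double bond (each 1 DoU) → 1 DoU from unsaturation.
Total DoU = 0 + 1 = 1.

1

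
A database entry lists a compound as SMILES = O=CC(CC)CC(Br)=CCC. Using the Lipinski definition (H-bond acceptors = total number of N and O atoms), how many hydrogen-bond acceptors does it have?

1

N atoms: 0; O atoms: 1.
Lipinski HBA = 0 + 1 = 1.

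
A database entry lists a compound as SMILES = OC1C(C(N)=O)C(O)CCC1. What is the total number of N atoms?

Scan the SMILES for N atoms (remember two-letter symbols like Cl and Br are single atoms).
Nitrogen count: 1.

1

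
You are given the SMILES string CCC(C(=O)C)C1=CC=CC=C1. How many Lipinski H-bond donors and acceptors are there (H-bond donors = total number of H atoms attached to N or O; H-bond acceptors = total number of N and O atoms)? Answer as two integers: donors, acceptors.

Donors: find every N or O and count the H atoms it carries.
  atom 5 (O): bond orders sum to 2 → 0 H
Lipinski HBD = 0.
Acceptors: N atoms = 0, O atoms = 1 → HBA = 1.

0, 1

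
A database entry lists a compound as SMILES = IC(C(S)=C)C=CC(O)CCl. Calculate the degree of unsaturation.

2

Degree of unsaturation = (number of rings) + (number of π bonds).
Ring closures in the SMILES: 0.
π bonds: 2 double bonds (each 1 DoU) → 2 DoU from unsaturation.
Total DoU = 0 + 2 = 2.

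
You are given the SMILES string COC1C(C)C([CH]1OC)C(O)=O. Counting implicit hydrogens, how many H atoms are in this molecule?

Walk through each heavy atom and fill implicit hydrogens from standard valence (C 4, N 3, O 2, S 2, halogen 1):
  atom 1: C, bond orders sum to 1 (valence 4) → 3 H
  atom 2: O, bond orders sum to 2 (valence 2) → 0 H
  atom 3: C, bond orders sum to 3 (valence 4) → 1 H
  atom 4: C, bond orders sum to 3 (valence 4) → 1 H
  atom 5: C, bond orders sum to 1 (valence 4) → 3 H
  atom 6: C, bond orders sum to 3 (valence 4) → 1 H
  atom 7: C with explicit H count 1
  atom 8: O, bond orders sum to 2 (valence 2) → 0 H
  atom 9: C, bond orders sum to 1 (valence 4) → 3 H
  atom 10: C, bond orders sum to 4 (valence 4) → 0 H
  atom 11: O, bond orders sum to 1 (valence 2) → 1 H
  atom 12: O, bond orders sum to 2 (valence 2) → 0 H
Total hydrogens: 14.

14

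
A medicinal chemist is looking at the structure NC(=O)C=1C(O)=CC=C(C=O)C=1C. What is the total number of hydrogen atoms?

9

Walk through each heavy atom and fill implicit hydrogens from standard valence (C 4, N 3, O 2, S 2, halogen 1):
  atom 1: N, bond orders sum to 1 (valence 3) → 2 H
  atom 2: C, bond orders sum to 4 (valence 4) → 0 H
  atom 3: O, bond orders sum to 2 (valence 2) → 0 H
  atom 4: C, bond orders sum to 4 (valence 4) → 0 H
  atom 5: C, bond orders sum to 4 (valence 4) → 0 H
  atom 6: O, bond orders sum to 1 (valence 2) → 1 H
  atom 7: C, bond orders sum to 3 (valence 4) → 1 H
  atom 8: C, bond orders sum to 3 (valence 4) → 1 H
  atom 9: C, bond orders sum to 4 (valence 4) → 0 H
  atom 10: C, bond orders sum to 3 (valence 4) → 1 H
  atom 11: O, bond orders sum to 2 (valence 2) → 0 H
  atom 12: C, bond orders sum to 4 (valence 4) → 0 H
  atom 13: C, bond orders sum to 1 (valence 4) → 3 H
Total hydrogens: 9.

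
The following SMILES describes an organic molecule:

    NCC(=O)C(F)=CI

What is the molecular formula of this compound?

Walk through each heavy atom and fill implicit hydrogens from standard valence (C 4, N 3, O 2, S 2, halogen 1):
  atom 1: N, bond orders sum to 1 (valence 3) → 2 H
  atom 2: C, bond orders sum to 2 (valence 4) → 2 H
  atom 3: C, bond orders sum to 4 (valence 4) → 0 H
  atom 4: O, bond orders sum to 2 (valence 2) → 0 H
  atom 5: C, bond orders sum to 4 (valence 4) → 0 H
  atom 6: F (halogen, monovalent) → 0 H
  atom 7: C, bond orders sum to 3 (valence 4) → 1 H
  atom 8: I (halogen, monovalent) → 0 H
Totals → C:4, H:5, F:1, I:1, N:1, O:1.
In Hill order: C4H5FINO.

C4H5FINO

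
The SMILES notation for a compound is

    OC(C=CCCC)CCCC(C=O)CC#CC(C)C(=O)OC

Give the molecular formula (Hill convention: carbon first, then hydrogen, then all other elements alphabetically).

Walk through each heavy atom and fill implicit hydrogens from standard valence (C 4, N 3, O 2, S 2, halogen 1):
  atom 1: O, bond orders sum to 1 (valence 2) → 1 H
  atom 2: C, bond orders sum to 3 (valence 4) → 1 H
  atom 3: C, bond orders sum to 3 (valence 4) → 1 H
  atom 4: C, bond orders sum to 3 (valence 4) → 1 H
  atom 5: C, bond orders sum to 2 (valence 4) → 2 H
  atom 6: C, bond orders sum to 2 (valence 4) → 2 H
  atom 7: C, bond orders sum to 1 (valence 4) → 3 H
  atom 8: C, bond orders sum to 2 (valence 4) → 2 H
  atom 9: C, bond orders sum to 2 (valence 4) → 2 H
  atom 10: C, bond orders sum to 2 (valence 4) → 2 H
  atom 11: C, bond orders sum to 3 (valence 4) → 1 H
  atom 12: C, bond orders sum to 3 (valence 4) → 1 H
  atom 13: O, bond orders sum to 2 (valence 2) → 0 H
  atom 14: C, bond orders sum to 2 (valence 4) → 2 H
  atom 15: C, bond orders sum to 4 (valence 4) → 0 H
  atom 16: C, bond orders sum to 4 (valence 4) → 0 H
  atom 17: C, bond orders sum to 3 (valence 4) → 1 H
  atom 18: C, bond orders sum to 1 (valence 4) → 3 H
  atom 19: C, bond orders sum to 4 (valence 4) → 0 H
  atom 20: O, bond orders sum to 2 (valence 2) → 0 H
  atom 21: O, bond orders sum to 2 (valence 2) → 0 H
  atom 22: C, bond orders sum to 1 (valence 4) → 3 H
Totals → C:18, H:28, O:4.
In Hill order: C18H28O4.

C18H28O4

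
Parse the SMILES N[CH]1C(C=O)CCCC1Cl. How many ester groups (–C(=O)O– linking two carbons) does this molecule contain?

Scan the SMILES for the ester motif — none present.
Groups that are present: 1 aldehyde, 1 primary amine.

0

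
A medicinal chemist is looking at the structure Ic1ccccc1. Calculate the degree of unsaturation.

Molecular formula: C6H5I.
DoU = (2C + 2 + N − H − X) / 2, where X is the halogen count and O/S are ignored.
    = (2·6 + 2 + 0 − 5 − 1) / 2 = 8 / 2 = 4.

4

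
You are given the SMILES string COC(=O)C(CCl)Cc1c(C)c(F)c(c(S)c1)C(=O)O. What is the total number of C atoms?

13

Count every carbon token in the SMILES (each C, including those in ring-closure positions and inside branches).
Carbon count: 13.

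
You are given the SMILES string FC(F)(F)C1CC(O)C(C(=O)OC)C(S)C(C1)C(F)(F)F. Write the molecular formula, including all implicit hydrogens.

C11H14F6O3S

Walk through each heavy atom and fill implicit hydrogens from standard valence (C 4, N 3, O 2, S 2, halogen 1):
  atom 1: F (halogen, monovalent) → 0 H
  atom 2: C, bond orders sum to 4 (valence 4) → 0 H
  atom 3: F (halogen, monovalent) → 0 H
  atom 4: F (halogen, monovalent) → 0 H
  atom 5: C, bond orders sum to 3 (valence 4) → 1 H
  atom 6: C, bond orders sum to 2 (valence 4) → 2 H
  atom 7: C, bond orders sum to 3 (valence 4) → 1 H
  atom 8: O, bond orders sum to 1 (valence 2) → 1 H
  atom 9: C, bond orders sum to 3 (valence 4) → 1 H
  atom 10: C, bond orders sum to 4 (valence 4) → 0 H
  atom 11: O, bond orders sum to 2 (valence 2) → 0 H
  atom 12: O, bond orders sum to 2 (valence 2) → 0 H
  atom 13: C, bond orders sum to 1 (valence 4) → 3 H
  atom 14: C, bond orders sum to 3 (valence 4) → 1 H
  atom 15: S, bond orders sum to 1 (valence 2) → 1 H
  atom 16: C, bond orders sum to 3 (valence 4) → 1 H
  atom 17: C, bond orders sum to 2 (valence 4) → 2 H
  atom 18: C, bond orders sum to 4 (valence 4) → 0 H
  atom 19: F (halogen, monovalent) → 0 H
  atom 20: F (halogen, monovalent) → 0 H
  atom 21: F (halogen, monovalent) → 0 H
Totals → C:11, H:14, F:6, O:3, S:1.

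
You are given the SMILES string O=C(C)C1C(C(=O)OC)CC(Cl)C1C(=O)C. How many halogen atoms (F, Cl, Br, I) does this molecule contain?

1

Halogen atoms appear at heavy-atom position 12 (1×Cl).
Other groups present: 1 ester, 2 ketone.
Halogen count: 1.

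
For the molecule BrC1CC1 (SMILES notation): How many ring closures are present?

In SMILES, each pair of matching ring-closure digits denotes one ring-closing bond; the number of such bonds equals the number of independent rings.
Ring-closure bonds here: 1.

1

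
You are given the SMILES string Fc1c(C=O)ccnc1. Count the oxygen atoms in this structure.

1

Scan the SMILES for O atoms (remember two-letter symbols like Cl and Br are single atoms).
Oxygen count: 1.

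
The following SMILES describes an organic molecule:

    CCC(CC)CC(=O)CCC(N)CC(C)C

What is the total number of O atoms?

Scan the SMILES for O atoms (remember two-letter symbols like Cl and Br are single atoms).
Oxygen count: 1.

1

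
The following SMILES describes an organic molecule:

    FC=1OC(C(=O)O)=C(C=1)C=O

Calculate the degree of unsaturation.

5

Degree of unsaturation = (number of rings) + (number of π bonds).
Ring closures in the SMILES: 1.
π bonds: 4 double bonds (each 1 DoU) → 4 DoU from unsaturation.
Total DoU = 1 + 4 = 5.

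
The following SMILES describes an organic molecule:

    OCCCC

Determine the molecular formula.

C4H10O

Walk through each heavy atom and fill implicit hydrogens from standard valence (C 4, N 3, O 2, S 2, halogen 1):
  atom 1: O, bond orders sum to 1 (valence 2) → 1 H
  atom 2: C, bond orders sum to 2 (valence 4) → 2 H
  atom 3: C, bond orders sum to 2 (valence 4) → 2 H
  atom 4: C, bond orders sum to 2 (valence 4) → 2 H
  atom 5: C, bond orders sum to 1 (valence 4) → 3 H
Totals → C:4, H:10, O:1.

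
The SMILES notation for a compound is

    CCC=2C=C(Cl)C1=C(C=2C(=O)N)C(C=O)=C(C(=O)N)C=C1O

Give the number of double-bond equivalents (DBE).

10

Degree of unsaturation = (number of rings) + (number of π bonds).
Ring closures in the SMILES: 2.
π bonds: 8 double bonds (each 1 DoU) → 8 DoU from unsaturation.
Total DoU = 2 + 8 = 10.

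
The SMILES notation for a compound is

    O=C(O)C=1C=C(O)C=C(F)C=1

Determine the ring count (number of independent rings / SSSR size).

1

In SMILES, each pair of matching ring-closure digits denotes one ring-closing bond; the number of such bonds equals the number of independent rings.
Ring-closure bonds here: 1.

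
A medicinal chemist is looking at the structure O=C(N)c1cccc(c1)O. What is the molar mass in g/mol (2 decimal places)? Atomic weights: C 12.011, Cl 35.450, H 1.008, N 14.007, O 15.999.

First, the molecular formula is C7H7NO2 (counting implicit H from valence).
  C: 7 × 12.011 = 84.077
  H: 7 × 1.008 = 7.056
  N: 1 × 14.007 = 14.007
  O: 2 × 15.999 = 31.998
Sum: 7×12.011 + 7×1.008 + 1×14.007 + 2×15.999 = 137.138 → 137.14 g/mol.

137.14 g/mol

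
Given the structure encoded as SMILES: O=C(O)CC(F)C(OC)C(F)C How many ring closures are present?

0

In SMILES, each pair of matching ring-closure digits denotes one ring-closing bond; the number of such bonds equals the number of independent rings.
Ring-closure bonds here: 0.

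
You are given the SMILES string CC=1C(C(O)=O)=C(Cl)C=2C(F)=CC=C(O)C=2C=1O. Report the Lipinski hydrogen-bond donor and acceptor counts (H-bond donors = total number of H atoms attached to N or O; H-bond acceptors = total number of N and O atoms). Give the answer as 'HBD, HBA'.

Donors: find every N or O and count the H atoms it carries.
  atom 5 (O): bond orders sum to 1 → 1 H
  atom 6 (O): bond orders sum to 2 → 0 H
  atom 15 (O): bond orders sum to 1 → 1 H
  atom 18 (O): bond orders sum to 1 → 1 H
Lipinski HBD = 3.
Acceptors: N atoms = 0, O atoms = 4 → HBA = 4.

3, 4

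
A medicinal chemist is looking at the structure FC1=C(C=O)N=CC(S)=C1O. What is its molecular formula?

C6H4FNO2S

Walk through each heavy atom and fill implicit hydrogens from standard valence (C 4, N 3, O 2, S 2, halogen 1):
  atom 1: F (halogen, monovalent) → 0 H
  atom 2: C, bond orders sum to 4 (valence 4) → 0 H
  atom 3: C, bond orders sum to 4 (valence 4) → 0 H
  atom 4: C, bond orders sum to 3 (valence 4) → 1 H
  atom 5: O, bond orders sum to 2 (valence 2) → 0 H
  atom 6: N, bond orders sum to 3 (valence 3) → 0 H
  atom 7: C, bond orders sum to 3 (valence 4) → 1 H
  atom 8: C, bond orders sum to 4 (valence 4) → 0 H
  atom 9: S, bond orders sum to 1 (valence 2) → 1 H
  atom 10: C, bond orders sum to 4 (valence 4) → 0 H
  atom 11: O, bond orders sum to 1 (valence 2) → 1 H
Totals → C:6, H:4, F:1, N:1, O:2, S:1.
In Hill order: C6H4FNO2S.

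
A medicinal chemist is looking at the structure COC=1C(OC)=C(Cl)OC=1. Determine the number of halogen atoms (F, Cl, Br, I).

Halogen atoms appear at heavy-atom position 8 (1×Cl).
Other groups present: 2 ether.
Halogen count: 1.

1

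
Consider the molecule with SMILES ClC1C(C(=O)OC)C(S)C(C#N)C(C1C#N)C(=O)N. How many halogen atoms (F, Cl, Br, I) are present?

1

Halogen atoms appear at heavy-atom position 1 (1×Cl).
Other groups present: 1 amide, 1 ester, 2 nitrile, 1 thiol.
Halogen count: 1.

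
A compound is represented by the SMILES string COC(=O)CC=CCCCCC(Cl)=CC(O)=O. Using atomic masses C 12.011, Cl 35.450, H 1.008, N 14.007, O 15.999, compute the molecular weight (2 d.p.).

260.71 g/mol

First, the molecular formula is C12H17ClO4 (counting implicit H from valence).
  C: 12 × 12.011 = 144.132
  Cl: 1 × 35.450 = 35.450
  H: 17 × 1.008 = 17.136
  O: 4 × 15.999 = 63.996
Sum: 12×12.011 + 1×35.450 + 17×1.008 + 4×15.999 = 260.714 → 260.71 g/mol.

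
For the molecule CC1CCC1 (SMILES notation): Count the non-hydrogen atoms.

Every atom symbol written in the SMILES (organic subset) is one heavy atom; implicit H are not written.
Heavy atoms by element → C:5.
Total: 5.

5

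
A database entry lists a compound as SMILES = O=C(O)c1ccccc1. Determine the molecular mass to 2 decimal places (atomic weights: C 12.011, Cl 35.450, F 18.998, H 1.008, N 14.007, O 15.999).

122.12 g/mol

First, the molecular formula is C7H6O2 (counting implicit H from valence).
  C: 7 × 12.011 = 84.077
  H: 6 × 1.008 = 6.048
  O: 2 × 15.999 = 31.998
Sum: 7×12.011 + 6×1.008 + 2×15.999 = 122.123 → 122.12 g/mol.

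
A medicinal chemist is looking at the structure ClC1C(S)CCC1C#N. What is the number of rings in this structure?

In SMILES, each pair of matching ring-closure digits denotes one ring-closing bond; the number of such bonds equals the number of independent rings.
Ring-closure bonds here: 1.

1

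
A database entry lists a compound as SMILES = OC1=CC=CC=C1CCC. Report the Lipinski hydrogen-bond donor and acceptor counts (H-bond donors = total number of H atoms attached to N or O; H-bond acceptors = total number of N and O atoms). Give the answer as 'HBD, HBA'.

Donors: find every N or O and count the H atoms it carries.
  atom 1 (O): bond orders sum to 1 → 1 H
Lipinski HBD = 1.
Acceptors: N atoms = 0, O atoms = 1 → HBA = 1.

1, 1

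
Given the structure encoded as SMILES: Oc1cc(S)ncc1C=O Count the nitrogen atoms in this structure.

1

Scan the SMILES for N atoms (remember two-letter symbols like Cl and Br are single atoms).
Nitrogen count: 1.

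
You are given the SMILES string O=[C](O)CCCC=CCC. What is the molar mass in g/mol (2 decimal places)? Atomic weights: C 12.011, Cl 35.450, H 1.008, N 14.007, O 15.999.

142.20 g/mol

First, the molecular formula is C8H14O2 (counting implicit H from valence).
  C: 8 × 12.011 = 96.088
  H: 14 × 1.008 = 14.112
  O: 2 × 15.999 = 31.998
Sum: 8×12.011 + 14×1.008 + 2×15.999 = 142.198 → 142.20 g/mol.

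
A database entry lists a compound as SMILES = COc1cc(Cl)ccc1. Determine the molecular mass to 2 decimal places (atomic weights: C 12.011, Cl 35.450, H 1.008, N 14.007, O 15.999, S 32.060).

First, the molecular formula is C7H7ClO (counting implicit H from valence).
  C: 7 × 12.011 = 84.077
  Cl: 1 × 35.450 = 35.450
  H: 7 × 1.008 = 7.056
  O: 1 × 15.999 = 15.999
Sum: 7×12.011 + 1×35.450 + 7×1.008 + 1×15.999 = 142.582 → 142.58 g/mol.

142.58 g/mol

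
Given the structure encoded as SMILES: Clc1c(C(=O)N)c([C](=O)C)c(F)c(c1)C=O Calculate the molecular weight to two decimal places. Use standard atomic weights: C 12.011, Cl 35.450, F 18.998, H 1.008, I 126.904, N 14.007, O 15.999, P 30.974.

243.62 g/mol

First, the molecular formula is C10H7ClFNO3 (counting implicit H from valence).
  C: 10 × 12.011 = 120.110
  Cl: 1 × 35.450 = 35.450
  F: 1 × 18.998 = 18.998
  H: 7 × 1.008 = 7.056
  N: 1 × 14.007 = 14.007
  O: 3 × 15.999 = 47.997
Sum: 10×12.011 + 1×35.450 + 1×18.998 + 7×1.008 + 1×14.007 + 3×15.999 = 243.618 → 243.62 g/mol.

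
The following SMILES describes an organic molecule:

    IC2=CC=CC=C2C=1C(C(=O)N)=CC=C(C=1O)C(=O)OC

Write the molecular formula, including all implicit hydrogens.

C15H12INO4

Walk through each heavy atom and fill implicit hydrogens from standard valence (C 4, N 3, O 2, S 2, halogen 1):
  atom 1: I (halogen, monovalent) → 0 H
  atom 2: C, bond orders sum to 4 (valence 4) → 0 H
  atom 3: C, bond orders sum to 3 (valence 4) → 1 H
  atom 4: C, bond orders sum to 3 (valence 4) → 1 H
  atom 5: C, bond orders sum to 3 (valence 4) → 1 H
  atom 6: C, bond orders sum to 3 (valence 4) → 1 H
  atom 7: C, bond orders sum to 4 (valence 4) → 0 H
  atom 8: C, bond orders sum to 4 (valence 4) → 0 H
  atom 9: C, bond orders sum to 4 (valence 4) → 0 H
  atom 10: C, bond orders sum to 4 (valence 4) → 0 H
  atom 11: O, bond orders sum to 2 (valence 2) → 0 H
  atom 12: N, bond orders sum to 1 (valence 3) → 2 H
  atom 13: C, bond orders sum to 3 (valence 4) → 1 H
  atom 14: C, bond orders sum to 3 (valence 4) → 1 H
  atom 15: C, bond orders sum to 4 (valence 4) → 0 H
  atom 16: C, bond orders sum to 4 (valence 4) → 0 H
  atom 17: O, bond orders sum to 1 (valence 2) → 1 H
  atom 18: C, bond orders sum to 4 (valence 4) → 0 H
  atom 19: O, bond orders sum to 2 (valence 2) → 0 H
  atom 20: O, bond orders sum to 2 (valence 2) → 0 H
  atom 21: C, bond orders sum to 1 (valence 4) → 3 H
Totals → C:15, H:12, I:1, N:1, O:4.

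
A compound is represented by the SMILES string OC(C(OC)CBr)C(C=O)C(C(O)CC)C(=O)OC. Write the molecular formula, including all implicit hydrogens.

Walk through each heavy atom and fill implicit hydrogens from standard valence (C 4, N 3, O 2, S 2, halogen 1):
  atom 1: O, bond orders sum to 1 (valence 2) → 1 H
  atom 2: C, bond orders sum to 3 (valence 4) → 1 H
  atom 3: C, bond orders sum to 3 (valence 4) → 1 H
  atom 4: O, bond orders sum to 2 (valence 2) → 0 H
  atom 5: C, bond orders sum to 1 (valence 4) → 3 H
  atom 6: C, bond orders sum to 2 (valence 4) → 2 H
  atom 7: Br (halogen, monovalent) → 0 H
  atom 8: C, bond orders sum to 3 (valence 4) → 1 H
  atom 9: C, bond orders sum to 3 (valence 4) → 1 H
  atom 10: O, bond orders sum to 2 (valence 2) → 0 H
  atom 11: C, bond orders sum to 3 (valence 4) → 1 H
  atom 12: C, bond orders sum to 3 (valence 4) → 1 H
  atom 13: O, bond orders sum to 1 (valence 2) → 1 H
  atom 14: C, bond orders sum to 2 (valence 4) → 2 H
  atom 15: C, bond orders sum to 1 (valence 4) → 3 H
  atom 16: C, bond orders sum to 4 (valence 4) → 0 H
  atom 17: O, bond orders sum to 2 (valence 2) → 0 H
  atom 18: O, bond orders sum to 2 (valence 2) → 0 H
  atom 19: C, bond orders sum to 1 (valence 4) → 3 H
Totals → C:12, H:21, Br:1, O:6.

C12H21BrO6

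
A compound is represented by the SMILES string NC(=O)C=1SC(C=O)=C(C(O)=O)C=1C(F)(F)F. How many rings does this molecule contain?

In SMILES, each pair of matching ring-closure digits denotes one ring-closing bond; the number of such bonds equals the number of independent rings.
Ring-closure bonds here: 1.

1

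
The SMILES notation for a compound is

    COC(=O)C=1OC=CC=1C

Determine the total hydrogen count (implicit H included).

8

Walk through each heavy atom and fill implicit hydrogens from standard valence (C 4, N 3, O 2, S 2, halogen 1):
  atom 1: C, bond orders sum to 1 (valence 4) → 3 H
  atom 2: O, bond orders sum to 2 (valence 2) → 0 H
  atom 3: C, bond orders sum to 4 (valence 4) → 0 H
  atom 4: O, bond orders sum to 2 (valence 2) → 0 H
  atom 5: C, bond orders sum to 4 (valence 4) → 0 H
  atom 6: O, bond orders sum to 2 (valence 2) → 0 H
  atom 7: C, bond orders sum to 3 (valence 4) → 1 H
  atom 8: C, bond orders sum to 3 (valence 4) → 1 H
  atom 9: C, bond orders sum to 4 (valence 4) → 0 H
  atom 10: C, bond orders sum to 1 (valence 4) → 3 H
Total hydrogens: 8.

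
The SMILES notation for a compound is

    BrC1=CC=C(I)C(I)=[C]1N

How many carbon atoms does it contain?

6

Count every carbon token in the SMILES (each C, including those in ring-closure positions and inside branches).
Carbon count: 6.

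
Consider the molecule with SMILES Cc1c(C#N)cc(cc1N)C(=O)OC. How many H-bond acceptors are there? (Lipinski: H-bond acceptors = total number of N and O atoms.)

N atoms: 2; O atoms: 2.
Lipinski HBA = 2 + 2 = 4.

4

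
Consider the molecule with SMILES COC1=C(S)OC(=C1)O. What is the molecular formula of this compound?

C5H6O3S

Walk through each heavy atom and fill implicit hydrogens from standard valence (C 4, N 3, O 2, S 2, halogen 1):
  atom 1: C, bond orders sum to 1 (valence 4) → 3 H
  atom 2: O, bond orders sum to 2 (valence 2) → 0 H
  atom 3: C, bond orders sum to 4 (valence 4) → 0 H
  atom 4: C, bond orders sum to 4 (valence 4) → 0 H
  atom 5: S, bond orders sum to 1 (valence 2) → 1 H
  atom 6: O, bond orders sum to 2 (valence 2) → 0 H
  atom 7: C, bond orders sum to 4 (valence 4) → 0 H
  atom 8: C, bond orders sum to 3 (valence 4) → 1 H
  atom 9: O, bond orders sum to 1 (valence 2) → 1 H
Totals → C:5, H:6, O:3, S:1.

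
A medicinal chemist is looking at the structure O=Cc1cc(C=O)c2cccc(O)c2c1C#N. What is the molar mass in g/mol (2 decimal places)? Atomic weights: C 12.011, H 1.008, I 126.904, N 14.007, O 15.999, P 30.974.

225.20 g/mol

First, the molecular formula is C13H7NO3 (counting implicit H from valence).
  C: 13 × 12.011 = 156.143
  H: 7 × 1.008 = 7.056
  N: 1 × 14.007 = 14.007
  O: 3 × 15.999 = 47.997
Sum: 13×12.011 + 7×1.008 + 1×14.007 + 3×15.999 = 225.203 → 225.20 g/mol.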